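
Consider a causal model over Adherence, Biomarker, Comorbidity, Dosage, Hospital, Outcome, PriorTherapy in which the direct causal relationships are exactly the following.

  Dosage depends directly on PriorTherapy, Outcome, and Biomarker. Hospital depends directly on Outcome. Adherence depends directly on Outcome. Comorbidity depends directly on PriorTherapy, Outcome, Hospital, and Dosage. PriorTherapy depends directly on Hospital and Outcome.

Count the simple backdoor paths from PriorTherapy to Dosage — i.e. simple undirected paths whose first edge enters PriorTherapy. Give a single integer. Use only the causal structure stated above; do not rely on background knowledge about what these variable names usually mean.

7

A backdoor path from PriorTherapy to Dosage is any simple undirected path whose first edge points into PriorTherapy (i.e. leaves PriorTherapy via a parent).
Parents of PriorTherapy: {Hospital, Outcome}.
Enumerating:
  P1: PriorTherapy <- Outcome -> Hospital -> Comorbidity <- Dosage
  P2: PriorTherapy <- Outcome -> Dosage
  P3: PriorTherapy <- Outcome -> Comorbidity <- Dosage
  P4: PriorTherapy <- Hospital <- Outcome -> Dosage
  P5: PriorTherapy <- Hospital <- Outcome -> Comorbidity <- Dosage
  P6: PriorTherapy <- Hospital -> Comorbidity <- Outcome -> Dosage
  P7: PriorTherapy <- Hospital -> Comorbidity <- Dosage
That exhausts the simple backdoor paths. Count: 7.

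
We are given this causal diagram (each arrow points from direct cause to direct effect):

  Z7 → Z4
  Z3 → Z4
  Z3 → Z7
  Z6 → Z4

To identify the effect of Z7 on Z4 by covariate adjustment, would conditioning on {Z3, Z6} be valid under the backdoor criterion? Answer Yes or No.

Yes

Backdoor paths from Z7 to Z4 (paths whose first edge points into Z7):
  P1: Z7 <- Z3 -> Z4
Condition 1 (no descendant of Z7 in the set): holds — descendants of Z7 are {Z4}; none are in {Z3, Z6}.
Condition 2 (every backdoor path blocked by {Z3, Z6}):
  P1: blocked at fork node Z3 ∈ conditioning set.
{Z3, Z6} satisfies the backdoor criterion.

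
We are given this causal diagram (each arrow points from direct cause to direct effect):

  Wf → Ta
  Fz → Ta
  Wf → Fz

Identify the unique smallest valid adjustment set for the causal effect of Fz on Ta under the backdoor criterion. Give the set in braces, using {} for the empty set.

{Wf}

Variables eligible for adjustment (non-descendants of Fz, excluding Fz and Ta): {Wf}.
Backdoor paths from Fz to Ta:
  P1: Fz <- Wf -> Ta
The empty set is not sufficient: P1 (Fz <- Wf -> Ta) has no collider blocking it and no conditioned non-collider, so it is open.
Try {Wf}:
  P1: blocked at fork node Wf ∈ conditioning set.
{Wf} contains no descendant of Fz and blocks every backdoor path.
{Wf} is the unique smallest valid adjustment set.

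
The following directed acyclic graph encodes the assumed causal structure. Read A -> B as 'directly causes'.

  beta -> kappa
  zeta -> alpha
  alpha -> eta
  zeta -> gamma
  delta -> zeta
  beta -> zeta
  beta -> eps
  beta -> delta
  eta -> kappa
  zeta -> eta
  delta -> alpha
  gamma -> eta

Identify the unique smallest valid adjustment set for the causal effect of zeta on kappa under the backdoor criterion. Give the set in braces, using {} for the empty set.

Variables eligible for adjustment (non-descendants of zeta, excluding zeta and kappa): {beta, delta, eps}.
Backdoor paths from zeta to kappa:
  P1: zeta <- beta -> delta -> alpha -> eta -> kappa
  P2: zeta <- beta -> kappa
  P3: zeta <- delta <- beta -> kappa
  P4: zeta <- delta -> alpha -> eta -> kappa
The empty set is not sufficient: P1 (zeta <- beta -> delta -> alpha -> eta -> kappa) has no collider blocking it and no conditioned non-collider, so it is open.
Try {beta, delta}:
  P1: blocked at fork node beta ∈ conditioning set.
  P2: blocked at fork node beta ∈ conditioning set.
  P3: blocked at chain node delta ∈ conditioning set.
  P4: blocked at fork node delta ∈ conditioning set.
{beta, delta} contains no descendant of zeta and blocks every backdoor path.
Every element of {beta, delta} is needed (dropping beta leaves P2 open; dropping delta leaves P4 open), so no proper subset is valid.
Among all size-2 subsets of the eligible variables, only {beta, delta} blocks every backdoor path, so it is the unique smallest valid adjustment set.

{beta, delta}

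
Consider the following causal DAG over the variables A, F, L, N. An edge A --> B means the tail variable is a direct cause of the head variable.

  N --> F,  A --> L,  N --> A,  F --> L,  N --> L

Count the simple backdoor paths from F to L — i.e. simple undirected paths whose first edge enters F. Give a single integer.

2

A backdoor path from F to L is any simple undirected path whose first edge points into F (i.e. leaves F via a parent).
Parents of F: {N}.
Enumerating:
  P1: F <- N -> A -> L
  P2: F <- N -> L
That exhausts the simple backdoor paths. Count: 2.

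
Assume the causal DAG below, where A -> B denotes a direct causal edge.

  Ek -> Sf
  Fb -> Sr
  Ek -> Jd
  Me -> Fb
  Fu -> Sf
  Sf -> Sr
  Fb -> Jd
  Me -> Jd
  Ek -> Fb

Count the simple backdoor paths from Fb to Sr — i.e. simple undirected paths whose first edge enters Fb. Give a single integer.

2

A backdoor path from Fb to Sr is any simple undirected path whose first edge points into Fb (i.e. leaves Fb via a parent).
Parents of Fb: {Ek, Me}.
Enumerating:
  P1: Fb <- Ek -> Sf -> Sr
  P2: Fb <- Me -> Jd <- Ek -> Sf -> Sr
That exhausts the simple backdoor paths. Count: 2.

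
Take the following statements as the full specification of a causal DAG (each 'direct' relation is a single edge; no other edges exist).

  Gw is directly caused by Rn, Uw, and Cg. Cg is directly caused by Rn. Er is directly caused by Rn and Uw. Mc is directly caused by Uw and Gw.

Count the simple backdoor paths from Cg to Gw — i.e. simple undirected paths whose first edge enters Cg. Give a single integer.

A backdoor path from Cg to Gw is any simple undirected path whose first edge points into Cg (i.e. leaves Cg via a parent).
Parents of Cg: {Rn}.
Enumerating:
  P1: Cg <- Rn -> Gw
  P2: Cg <- Rn -> Er <- Uw -> Gw
  P3: Cg <- Rn -> Er <- Uw -> Mc <- Gw
That exhausts the simple backdoor paths. Count: 3.

3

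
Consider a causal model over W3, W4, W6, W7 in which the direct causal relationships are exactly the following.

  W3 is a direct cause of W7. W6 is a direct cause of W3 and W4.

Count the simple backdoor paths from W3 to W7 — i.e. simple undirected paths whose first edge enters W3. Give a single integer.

0

A backdoor path from W3 to W7 is any simple undirected path whose first edge points into W3 (i.e. leaves W3 via a parent).
Parents of W3: {W6}.
No simple path from any parent of W3 reaches W7 without revisiting W3, so there are no backdoor paths.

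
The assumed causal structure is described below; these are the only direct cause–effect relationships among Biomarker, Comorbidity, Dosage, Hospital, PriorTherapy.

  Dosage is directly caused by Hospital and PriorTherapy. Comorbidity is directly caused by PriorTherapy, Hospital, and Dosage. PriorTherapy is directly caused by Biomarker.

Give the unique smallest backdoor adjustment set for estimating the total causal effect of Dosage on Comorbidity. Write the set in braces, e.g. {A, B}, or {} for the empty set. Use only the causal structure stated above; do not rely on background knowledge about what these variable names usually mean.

Variables eligible for adjustment (non-descendants of Dosage, excluding Dosage and Comorbidity): {Biomarker, Hospital, PriorTherapy}.
Backdoor paths from Dosage to Comorbidity:
  P1: Dosage <- Hospital -> Comorbidity
  P2: Dosage <- PriorTherapy -> Comorbidity
The empty set is not sufficient: P1 (Dosage <- Hospital -> Comorbidity) has no collider blocking it and no conditioned non-collider, so it is open.
Try {Hospital, PriorTherapy}:
  P1: blocked at fork node Hospital ∈ conditioning set.
  P2: blocked at fork node PriorTherapy ∈ conditioning set.
{Hospital, PriorTherapy} contains no descendant of Dosage and blocks every backdoor path.
Every element of {Hospital, PriorTherapy} is needed (dropping Hospital leaves P1 open; dropping PriorTherapy leaves P2 open), so no proper subset is valid.
Among all size-2 subsets of the eligible variables, only {Hospital, PriorTherapy} blocks every backdoor path, so it is the unique smallest valid adjustment set.

{Hospital, PriorTherapy}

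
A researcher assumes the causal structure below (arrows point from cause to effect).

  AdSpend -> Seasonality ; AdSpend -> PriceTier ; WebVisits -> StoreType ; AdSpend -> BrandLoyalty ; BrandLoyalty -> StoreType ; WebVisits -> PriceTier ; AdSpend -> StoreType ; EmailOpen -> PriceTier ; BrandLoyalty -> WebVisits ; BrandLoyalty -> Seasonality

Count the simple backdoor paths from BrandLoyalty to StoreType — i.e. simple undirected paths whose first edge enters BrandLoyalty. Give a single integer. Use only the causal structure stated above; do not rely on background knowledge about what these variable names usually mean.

A backdoor path from BrandLoyalty to StoreType is any simple undirected path whose first edge points into BrandLoyalty (i.e. leaves BrandLoyalty via a parent).
Parents of BrandLoyalty: {AdSpend}.
Enumerating:
  P1: BrandLoyalty <- AdSpend -> PriceTier <- WebVisits -> StoreType
  P2: BrandLoyalty <- AdSpend -> StoreType
That exhausts the simple backdoor paths. Count: 2.

2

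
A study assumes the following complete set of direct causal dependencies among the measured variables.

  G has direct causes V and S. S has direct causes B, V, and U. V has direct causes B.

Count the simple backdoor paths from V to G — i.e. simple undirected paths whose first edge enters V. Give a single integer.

1

A backdoor path from V to G is any simple undirected path whose first edge points into V (i.e. leaves V via a parent).
Parents of V: {B}.
Enumerating:
  P1: V <- B -> S -> G
That exhausts the simple backdoor paths. Count: 1.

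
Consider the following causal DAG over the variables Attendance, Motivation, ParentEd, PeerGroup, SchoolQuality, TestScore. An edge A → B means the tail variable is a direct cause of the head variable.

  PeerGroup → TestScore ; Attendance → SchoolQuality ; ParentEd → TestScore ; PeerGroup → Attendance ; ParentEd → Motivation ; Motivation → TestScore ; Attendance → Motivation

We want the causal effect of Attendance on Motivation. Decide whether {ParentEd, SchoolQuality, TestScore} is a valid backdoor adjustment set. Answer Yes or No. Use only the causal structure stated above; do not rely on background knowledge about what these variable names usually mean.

Backdoor paths from Attendance to Motivation (paths whose first edge points into Attendance):
  P1: Attendance <- PeerGroup -> TestScore <- ParentEd -> Motivation
  P2: Attendance <- PeerGroup -> TestScore <- Motivation
Condition 1 (no descendant of Attendance in the set): FAILS — SchoolQuality and TestScore are descendants of Attendance.
Condition 2 (every backdoor path blocked by {ParentEd, SchoolQuality, TestScore}):
  P1: blocked at fork node ParentEd ∈ conditioning set.
  P2: open — collider(s) TestScore are conditioned on (or have a conditioned descendant) and no non-collider on the path is in the set.
{ParentEd, SchoolQuality, TestScore} does not satisfy the backdoor criterion.

No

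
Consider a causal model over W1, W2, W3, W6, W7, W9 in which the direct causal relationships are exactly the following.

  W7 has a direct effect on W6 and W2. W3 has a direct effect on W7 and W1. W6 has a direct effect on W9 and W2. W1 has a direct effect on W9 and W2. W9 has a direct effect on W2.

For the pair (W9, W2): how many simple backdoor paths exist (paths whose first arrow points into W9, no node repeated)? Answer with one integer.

6

A backdoor path from W9 to W2 is any simple undirected path whose first edge points into W9 (i.e. leaves W9 via a parent).
Parents of W9: {W1, W6}.
Enumerating:
  P1: W9 <- W6 <- W7 <- W3 -> W1 -> W2
  P2: W9 <- W6 <- W7 -> W2
  P3: W9 <- W6 -> W2
  P4: W9 <- W1 <- W3 -> W7 -> W6 -> W2
  P5: W9 <- W1 <- W3 -> W7 -> W2
  P6: W9 <- W1 -> W2
That exhausts the simple backdoor paths. Count: 6.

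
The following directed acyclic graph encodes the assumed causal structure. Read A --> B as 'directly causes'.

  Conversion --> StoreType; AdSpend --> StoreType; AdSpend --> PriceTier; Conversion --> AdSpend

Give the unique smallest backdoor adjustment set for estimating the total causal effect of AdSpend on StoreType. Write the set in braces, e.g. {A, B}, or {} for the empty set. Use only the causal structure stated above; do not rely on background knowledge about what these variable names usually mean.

Variables eligible for adjustment (non-descendants of AdSpend, excluding AdSpend and StoreType): {Conversion}.
Backdoor paths from AdSpend to StoreType:
  P1: AdSpend <- Conversion -> StoreType
The empty set is not sufficient: P1 (AdSpend <- Conversion -> StoreType) has no collider blocking it and no conditioned non-collider, so it is open.
Try {Conversion}:
  P1: blocked at fork node Conversion ∈ conditioning set.
{Conversion} contains no descendant of AdSpend and blocks every backdoor path.
{Conversion} is the unique smallest valid adjustment set.

{Conversion}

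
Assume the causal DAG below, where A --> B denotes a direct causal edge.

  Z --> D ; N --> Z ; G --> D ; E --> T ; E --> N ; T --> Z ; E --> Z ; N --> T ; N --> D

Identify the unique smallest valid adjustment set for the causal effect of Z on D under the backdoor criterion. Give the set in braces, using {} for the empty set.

Variables eligible for adjustment (non-descendants of Z, excluding Z and D): {E, G, N, T}.
Backdoor paths from Z to D:
  P1: Z <- E -> N -> D
  P2: Z <- E -> T <- N -> D
  P3: Z <- N -> D
  P4: Z <- T <- E -> N -> D
  P5: Z <- T <- N -> D
The empty set is not sufficient: P1 (Z <- E -> N -> D) has no collider blocking it and no conditioned non-collider, so it is open.
Try {N}:
  P1: blocked at chain node N ∈ conditioning set.
  P2: blocked at collider T (neither it nor any descendant is in the conditioning set).
  P3: blocked at fork node N ∈ conditioning set.
  P4: blocked at chain node N ∈ conditioning set.
  P5: blocked at fork node N ∈ conditioning set.
{N} contains no descendant of Z and blocks every backdoor path.
No other singleton works — e.g. {E} leaves P3 open — so {N} is the unique smallest valid adjustment set.

{N}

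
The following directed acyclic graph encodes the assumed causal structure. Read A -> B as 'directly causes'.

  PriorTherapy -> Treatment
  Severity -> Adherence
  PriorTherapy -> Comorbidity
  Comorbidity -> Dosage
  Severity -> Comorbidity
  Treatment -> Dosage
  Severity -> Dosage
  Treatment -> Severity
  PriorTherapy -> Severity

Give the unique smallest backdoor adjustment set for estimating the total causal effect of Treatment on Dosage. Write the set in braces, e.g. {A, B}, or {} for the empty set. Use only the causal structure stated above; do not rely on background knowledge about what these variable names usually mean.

{PriorTherapy}

Variables eligible for adjustment (non-descendants of Treatment, excluding Treatment and Dosage): {PriorTherapy}.
Backdoor paths from Treatment to Dosage:
  P1: Treatment <- PriorTherapy -> Severity -> Comorbidity -> Dosage
  P2: Treatment <- PriorTherapy -> Severity -> Dosage
  P3: Treatment <- PriorTherapy -> Comorbidity <- Severity -> Dosage
  P4: Treatment <- PriorTherapy -> Comorbidity -> Dosage
The empty set is not sufficient: P1 (Treatment <- PriorTherapy -> Severity -> Comorbidity -> Dosage) has no collider blocking it and no conditioned non-collider, so it is open.
Try {PriorTherapy}:
  P1: blocked at fork node PriorTherapy ∈ conditioning set.
  P2: blocked at fork node PriorTherapy ∈ conditioning set.
  P3: blocked at fork node PriorTherapy ∈ conditioning set.
  P4: blocked at fork node PriorTherapy ∈ conditioning set.
{PriorTherapy} contains no descendant of Treatment and blocks every backdoor path.
{PriorTherapy} is the unique smallest valid adjustment set.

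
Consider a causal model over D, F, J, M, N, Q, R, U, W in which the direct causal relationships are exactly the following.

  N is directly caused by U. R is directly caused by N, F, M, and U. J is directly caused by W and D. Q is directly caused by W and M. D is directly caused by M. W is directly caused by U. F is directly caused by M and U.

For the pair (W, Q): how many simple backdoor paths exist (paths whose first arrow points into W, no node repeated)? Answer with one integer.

A backdoor path from W to Q is any simple undirected path whose first edge points into W (i.e. leaves W via a parent).
Parents of W: {U}.
Enumerating:
  P1: W <- U -> N -> R <- M -> Q
  P2: W <- U -> N -> R <- F <- M -> Q
  P3: W <- U -> F <- M -> Q
  P4: W <- U -> F -> R <- M -> Q
  P5: W <- U -> R <- M -> Q
  P6: W <- U -> R <- F <- M -> Q
That exhausts the simple backdoor paths. Count: 6.

6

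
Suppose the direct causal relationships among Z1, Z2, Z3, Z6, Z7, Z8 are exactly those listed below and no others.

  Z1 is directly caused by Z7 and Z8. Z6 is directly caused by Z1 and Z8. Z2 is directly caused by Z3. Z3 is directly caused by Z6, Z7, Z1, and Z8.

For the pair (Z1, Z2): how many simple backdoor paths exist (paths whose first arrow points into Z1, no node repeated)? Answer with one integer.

A backdoor path from Z1 to Z2 is any simple undirected path whose first edge points into Z1 (i.e. leaves Z1 via a parent).
Parents of Z1: {Z7, Z8}.
Enumerating:
  P1: Z1 <- Z8 -> Z6 -> Z3 -> Z2
  P2: Z1 <- Z8 -> Z3 -> Z2
  P3: Z1 <- Z7 -> Z3 -> Z2
That exhausts the simple backdoor paths. Count: 3.

3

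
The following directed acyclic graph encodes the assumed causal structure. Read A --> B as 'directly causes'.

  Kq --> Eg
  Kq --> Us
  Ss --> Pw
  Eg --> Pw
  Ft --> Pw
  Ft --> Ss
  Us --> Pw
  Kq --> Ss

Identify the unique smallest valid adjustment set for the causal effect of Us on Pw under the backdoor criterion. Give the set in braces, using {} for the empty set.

Variables eligible for adjustment (non-descendants of Us, excluding Us and Pw): {Eg, Ft, Kq, Ss}.
Backdoor paths from Us to Pw:
  P1: Us <- Kq -> Eg -> Pw
  P2: Us <- Kq -> Ss <- Ft -> Pw
  P3: Us <- Kq -> Ss -> Pw
The empty set is not sufficient: P1 (Us <- Kq -> Eg -> Pw) has no collider blocking it and no conditioned non-collider, so it is open.
Try {Kq}:
  P1: blocked at fork node Kq ∈ conditioning set.
  P2: blocked at fork node Kq ∈ conditioning set.
  P3: blocked at fork node Kq ∈ conditioning set.
{Kq} contains no descendant of Us and blocks every backdoor path.
No other singleton works — e.g. {Ft} leaves P1 open — so {Kq} is the unique smallest valid adjustment set.

{Kq}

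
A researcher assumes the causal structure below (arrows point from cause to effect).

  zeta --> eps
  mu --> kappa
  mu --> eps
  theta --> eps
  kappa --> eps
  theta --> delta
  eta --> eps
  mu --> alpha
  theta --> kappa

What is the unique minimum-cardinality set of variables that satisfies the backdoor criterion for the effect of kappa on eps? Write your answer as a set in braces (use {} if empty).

{mu, theta}

Variables eligible for adjustment (non-descendants of kappa, excluding kappa and eps): {alpha, delta, eta, mu, theta, zeta}.
Backdoor paths from kappa to eps:
  P1: kappa <- theta -> eps
  P2: kappa <- mu -> eps
The empty set is not sufficient: P1 (kappa <- theta -> eps) has no collider blocking it and no conditioned non-collider, so it is open.
Try {mu, theta}:
  P1: blocked at fork node theta ∈ conditioning set.
  P2: blocked at fork node mu ∈ conditioning set.
{mu, theta} contains no descendant of kappa and blocks every backdoor path.
Every element of {mu, theta} is needed (dropping mu leaves P2 open; dropping theta leaves P1 open), so no proper subset is valid.
Among all size-2 subsets of the eligible variables, only {mu, theta} blocks every backdoor path, so it is the unique smallest valid adjustment set.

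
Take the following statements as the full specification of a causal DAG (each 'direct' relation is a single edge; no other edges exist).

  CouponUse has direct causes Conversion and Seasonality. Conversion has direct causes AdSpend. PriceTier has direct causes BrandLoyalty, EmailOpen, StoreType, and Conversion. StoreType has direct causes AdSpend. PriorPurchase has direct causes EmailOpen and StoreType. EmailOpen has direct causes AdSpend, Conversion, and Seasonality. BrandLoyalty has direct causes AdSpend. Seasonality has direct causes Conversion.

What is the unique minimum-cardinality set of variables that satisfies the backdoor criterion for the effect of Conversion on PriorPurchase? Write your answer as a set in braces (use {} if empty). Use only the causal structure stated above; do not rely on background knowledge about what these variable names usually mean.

Variables eligible for adjustment (non-descendants of Conversion, excluding Conversion and PriorPurchase): {AdSpend, BrandLoyalty, StoreType}.
Backdoor paths from Conversion to PriorPurchase:
  P1: Conversion <- AdSpend -> EmailOpen -> PriorPurchase
  P2: Conversion <- AdSpend -> EmailOpen -> PriceTier <- StoreType -> PriorPurchase
  P3: Conversion <- AdSpend -> BrandLoyalty -> PriceTier <- EmailOpen -> PriorPurchase
  P4: Conversion <- AdSpend -> BrandLoyalty -> PriceTier <- StoreType -> PriorPurchase
  P5: Conversion <- AdSpend -> StoreType -> PriorPurchase
  P6: Conversion <- AdSpend -> StoreType -> PriceTier <- EmailOpen -> PriorPurchase
The empty set is not sufficient: P1 (Conversion <- AdSpend -> EmailOpen -> PriorPurchase) has no collider blocking it and no conditioned non-collider, so it is open.
Try {AdSpend}:
  P1: blocked at fork node AdSpend ∈ conditioning set.
  P2: blocked at fork node AdSpend ∈ conditioning set.
  P3: blocked at fork node AdSpend ∈ conditioning set.
  P4: blocked at fork node AdSpend ∈ conditioning set.
  P5: blocked at fork node AdSpend ∈ conditioning set.
  P6: blocked at fork node AdSpend ∈ conditioning set.
{AdSpend} contains no descendant of Conversion and blocks every backdoor path.
No other singleton works — e.g. {BrandLoyalty} leaves P1 open — so {AdSpend} is the unique smallest valid adjustment set.

{AdSpend}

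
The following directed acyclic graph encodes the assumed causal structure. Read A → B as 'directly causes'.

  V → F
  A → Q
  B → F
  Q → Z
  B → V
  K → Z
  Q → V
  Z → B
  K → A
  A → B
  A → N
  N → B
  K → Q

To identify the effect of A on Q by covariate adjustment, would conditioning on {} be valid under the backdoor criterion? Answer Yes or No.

No

Backdoor paths from A to Q (paths whose first edge points into A):
  P1: A <- K -> Q
  P2: A <- K -> Z <- Q
  P3: A <- K -> Z -> B -> V <- Q
  P4: A <- K -> Z -> B -> F <- V <- Q
Condition 1 (no descendant of A in the set): holds — descendants of A are {B, F, N, Q, V, Z}; none are in {}.
Condition 2 (every backdoor path blocked by {}):
  P1: open — no interior node is in the conditioning set.
  P2: blocked at collider Z (neither it nor any descendant is in the conditioning set).
  P3: blocked at collider V (neither it nor any descendant is in the conditioning set).
  P4: blocked at collider F (neither it nor any descendant is in the conditioning set).
{} does not satisfy the backdoor criterion.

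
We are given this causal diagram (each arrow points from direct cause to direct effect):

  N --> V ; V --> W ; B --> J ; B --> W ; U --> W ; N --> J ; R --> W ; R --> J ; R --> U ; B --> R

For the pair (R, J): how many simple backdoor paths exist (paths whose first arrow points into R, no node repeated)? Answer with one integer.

A backdoor path from R to J is any simple undirected path whose first edge points into R (i.e. leaves R via a parent).
Parents of R: {B}.
Enumerating:
  P1: R <- B -> J
  P2: R <- B -> W <- V <- N -> J
That exhausts the simple backdoor paths. Count: 2.

2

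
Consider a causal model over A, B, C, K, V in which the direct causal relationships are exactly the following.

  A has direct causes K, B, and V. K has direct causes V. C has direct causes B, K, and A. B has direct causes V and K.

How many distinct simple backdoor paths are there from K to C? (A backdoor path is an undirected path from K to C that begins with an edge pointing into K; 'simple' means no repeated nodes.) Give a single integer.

A backdoor path from K to C is any simple undirected path whose first edge points into K (i.e. leaves K via a parent).
Parents of K: {V}.
Enumerating:
  P1: K <- V -> B -> A -> C
  P2: K <- V -> B -> C
  P3: K <- V -> A <- B -> C
  P4: K <- V -> A -> C
That exhausts the simple backdoor paths. Count: 4.

4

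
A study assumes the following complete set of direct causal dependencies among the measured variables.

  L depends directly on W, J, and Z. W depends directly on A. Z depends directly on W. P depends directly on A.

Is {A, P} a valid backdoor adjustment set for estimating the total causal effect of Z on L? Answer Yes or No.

No

Backdoor paths from Z to L (paths whose first edge points into Z):
  P1: Z <- W -> L
Condition 1 (no descendant of Z in the set): holds — descendants of Z are {L}; none are in {A, P}.
Condition 2 (every backdoor path blocked by {A, P}):
  P1: open — no interior node is in the conditioning set.
{A, P} does not satisfy the backdoor criterion.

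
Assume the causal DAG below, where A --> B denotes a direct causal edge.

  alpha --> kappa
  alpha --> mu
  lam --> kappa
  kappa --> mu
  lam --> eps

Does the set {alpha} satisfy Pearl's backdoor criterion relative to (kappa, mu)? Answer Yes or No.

Backdoor paths from kappa to mu (paths whose first edge points into kappa):
  P1: kappa <- alpha -> mu
Condition 1 (no descendant of kappa in the set): holds — descendants of kappa are {mu}; none are in {alpha}.
Condition 2 (every backdoor path blocked by {alpha}):
  P1: blocked at fork node alpha ∈ conditioning set.
{alpha} satisfies the backdoor criterion.

Yes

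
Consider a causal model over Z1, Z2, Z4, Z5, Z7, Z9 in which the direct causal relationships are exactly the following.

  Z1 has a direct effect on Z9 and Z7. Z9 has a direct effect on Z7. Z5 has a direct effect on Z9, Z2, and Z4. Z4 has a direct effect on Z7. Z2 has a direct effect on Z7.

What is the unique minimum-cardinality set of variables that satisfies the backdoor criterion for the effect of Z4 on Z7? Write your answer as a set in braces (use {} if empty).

{Z5}

Variables eligible for adjustment (non-descendants of Z4, excluding Z4 and Z7): {Z1, Z2, Z5, Z9}.
Backdoor paths from Z4 to Z7:
  P1: Z4 <- Z5 -> Z9 <- Z1 -> Z7
  P2: Z4 <- Z5 -> Z9 -> Z7
  P3: Z4 <- Z5 -> Z2 -> Z7
The empty set is not sufficient: P2 (Z4 <- Z5 -> Z9 -> Z7) has no collider blocking it and no conditioned non-collider, so it is open.
Try {Z5}:
  P1: blocked at fork node Z5 ∈ conditioning set.
  P2: blocked at fork node Z5 ∈ conditioning set.
  P3: blocked at fork node Z5 ∈ conditioning set.
{Z5} contains no descendant of Z4 and blocks every backdoor path.
No other singleton works — e.g. {Z1} leaves P2 open — so {Z5} is the unique smallest valid adjustment set.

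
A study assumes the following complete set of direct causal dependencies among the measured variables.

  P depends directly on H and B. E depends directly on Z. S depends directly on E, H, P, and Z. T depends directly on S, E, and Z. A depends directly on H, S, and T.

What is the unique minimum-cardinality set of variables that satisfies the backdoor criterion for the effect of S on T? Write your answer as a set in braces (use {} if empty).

Variables eligible for adjustment (non-descendants of S, excluding S and T): {B, E, H, P, Z}.
Backdoor paths from S to T:
  P1: S <- Z -> E -> T
  P2: S <- Z -> T
  P3: S <- H -> A <- T
  P4: S <- E <- Z -> T
  P5: S <- E -> T
  P6: S <- P <- H -> A <- T
The empty set is not sufficient: P1 (S <- Z -> E -> T) has no collider blocking it and no conditioned non-collider, so it is open.
Try {E, Z}:
  P1: blocked at fork node Z ∈ conditioning set.
  P2: blocked at fork node Z ∈ conditioning set.
  P3: blocked at collider A (neither it nor any descendant is in the conditioning set).
  P4: blocked at chain node E ∈ conditioning set.
  P5: blocked at fork node E ∈ conditioning set.
  P6: blocked at collider A (neither it nor any descendant is in the conditioning set).
{E, Z} contains no descendant of S and blocks every backdoor path.
Every element of {E, Z} is needed (dropping E leaves P5 open; dropping Z leaves P2 open), so no proper subset is valid.
Among all size-2 subsets of the eligible variables, only {E, Z} blocks every backdoor path, so it is the unique smallest valid adjustment set.

{E, Z}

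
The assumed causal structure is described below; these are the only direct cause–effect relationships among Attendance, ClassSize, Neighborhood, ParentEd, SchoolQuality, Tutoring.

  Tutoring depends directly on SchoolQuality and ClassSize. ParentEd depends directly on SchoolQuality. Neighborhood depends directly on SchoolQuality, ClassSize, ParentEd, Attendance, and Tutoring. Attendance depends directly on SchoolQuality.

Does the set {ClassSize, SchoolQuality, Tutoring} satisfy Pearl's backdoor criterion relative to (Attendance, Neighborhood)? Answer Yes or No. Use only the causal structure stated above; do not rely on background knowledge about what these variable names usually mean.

Backdoor paths from Attendance to Neighborhood (paths whose first edge points into Attendance):
  P1: Attendance <- SchoolQuality -> ParentEd -> Neighborhood
  P2: Attendance <- SchoolQuality -> Tutoring <- ClassSize -> Neighborhood
  P3: Attendance <- SchoolQuality -> Tutoring -> Neighborhood
  P4: Attendance <- SchoolQuality -> Neighborhood
Condition 1 (no descendant of Attendance in the set): holds — descendants of Attendance are {Neighborhood}; none are in {ClassSize, SchoolQuality, Tutoring}.
Condition 2 (every backdoor path blocked by {ClassSize, SchoolQuality, Tutoring}):
  P1: blocked at fork node SchoolQuality ∈ conditioning set.
  P2: blocked at fork node SchoolQuality ∈ conditioning set.
  P3: blocked at fork node SchoolQuality ∈ conditioning set.
  P4: blocked at fork node SchoolQuality ∈ conditioning set.
{ClassSize, SchoolQuality, Tutoring} satisfies the backdoor criterion.

Yes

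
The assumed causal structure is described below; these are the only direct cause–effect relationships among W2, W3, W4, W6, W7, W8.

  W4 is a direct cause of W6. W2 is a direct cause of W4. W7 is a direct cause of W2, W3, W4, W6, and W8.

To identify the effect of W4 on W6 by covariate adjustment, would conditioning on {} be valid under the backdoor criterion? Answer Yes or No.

No

Backdoor paths from W4 to W6 (paths whose first edge points into W4):
  P1: W4 <- W7 -> W6
  P2: W4 <- W2 <- W7 -> W6
Condition 1 (no descendant of W4 in the set): holds — descendants of W4 are {W6}; none are in {}.
Condition 2 (every backdoor path blocked by {}):
  P1: open — no interior node is in the conditioning set.
  P2: open — no interior node is in the conditioning set.
{} does not satisfy the backdoor criterion.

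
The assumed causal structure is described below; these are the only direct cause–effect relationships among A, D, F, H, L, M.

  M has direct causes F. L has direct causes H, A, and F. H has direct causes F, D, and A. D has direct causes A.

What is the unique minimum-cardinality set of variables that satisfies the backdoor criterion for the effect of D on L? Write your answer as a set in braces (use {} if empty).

{A}

Variables eligible for adjustment (non-descendants of D, excluding D and L): {A, F, M}.
Backdoor paths from D to L:
  P1: D <- A -> H <- F -> L
  P2: D <- A -> H -> L
  P3: D <- A -> L
The empty set is not sufficient: P2 (D <- A -> H -> L) has no collider blocking it and no conditioned non-collider, so it is open.
Try {A}:
  P1: blocked at fork node A ∈ conditioning set.
  P2: blocked at fork node A ∈ conditioning set.
  P3: blocked at fork node A ∈ conditioning set.
{A} contains no descendant of D and blocks every backdoor path.
No other singleton works — e.g. {F} leaves P2 open — so {A} is the unique smallest valid adjustment set.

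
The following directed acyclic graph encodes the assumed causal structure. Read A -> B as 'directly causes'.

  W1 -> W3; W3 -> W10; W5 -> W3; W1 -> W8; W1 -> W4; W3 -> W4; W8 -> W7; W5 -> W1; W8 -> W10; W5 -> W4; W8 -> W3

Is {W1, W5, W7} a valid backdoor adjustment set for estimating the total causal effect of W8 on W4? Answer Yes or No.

Backdoor paths from W8 to W4 (paths whose first edge points into W8):
  P1: W8 <- W1 <- W5 -> W3 -> W4
  P2: W8 <- W1 <- W5 -> W4
  P3: W8 <- W1 -> W3 <- W5 -> W4
  P4: W8 <- W1 -> W3 -> W4
  P5: W8 <- W1 -> W4
Condition 1 (no descendant of W8 in the set): FAILS — W7 is a descendant of W8.
Condition 2 (every backdoor path blocked by {W1, W5, W7}):
  P1: blocked at chain node W1 ∈ conditioning set.
  P2: blocked at chain node W1 ∈ conditioning set.
  P3: blocked at fork node W1 ∈ conditioning set.
  P4: blocked at fork node W1 ∈ conditioning set.
  P5: blocked at fork node W1 ∈ conditioning set.
{W1, W5, W7} does not satisfy the backdoor criterion.

No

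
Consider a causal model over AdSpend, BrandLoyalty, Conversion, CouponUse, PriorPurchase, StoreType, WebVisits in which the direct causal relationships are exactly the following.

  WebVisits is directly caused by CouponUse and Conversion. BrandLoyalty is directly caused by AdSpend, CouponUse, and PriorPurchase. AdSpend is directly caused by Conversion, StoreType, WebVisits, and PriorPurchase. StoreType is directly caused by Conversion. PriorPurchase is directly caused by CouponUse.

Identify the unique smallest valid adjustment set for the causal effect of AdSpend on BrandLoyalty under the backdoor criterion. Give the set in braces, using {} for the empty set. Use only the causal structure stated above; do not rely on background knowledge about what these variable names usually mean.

{CouponUse, PriorPurchase}

Variables eligible for adjustment (non-descendants of AdSpend, excluding AdSpend and BrandLoyalty): {Conversion, CouponUse, PriorPurchase, StoreType, WebVisits}.
Backdoor paths from AdSpend to BrandLoyalty:
  P1: AdSpend <- Conversion -> WebVisits <- CouponUse -> PriorPurchase -> BrandLoyalty
  P2: AdSpend <- Conversion -> WebVisits <- CouponUse -> BrandLoyalty
  P3: AdSpend <- WebVisits <- CouponUse -> PriorPurchase -> BrandLoyalty
  P4: AdSpend <- WebVisits <- CouponUse -> BrandLoyalty
  P5: AdSpend <- StoreType <- Conversion -> WebVisits <- CouponUse -> PriorPurchase -> BrandLoyalty
  P6: AdSpend <- StoreType <- Conversion -> WebVisits <- CouponUse -> BrandLoyalty
  P7: AdSpend <- PriorPurchase <- CouponUse -> BrandLoyalty
  P8: AdSpend <- PriorPurchase -> BrandLoyalty
The empty set is not sufficient: P3 (AdSpend <- WebVisits <- CouponUse -> PriorPurchase -> BrandLoyalty) has no collider blocking it and no conditioned non-collider, so it is open.
Try {CouponUse, PriorPurchase}:
  P1: blocked at collider WebVisits (neither it nor any descendant is in the conditioning set).
  P2: blocked at collider WebVisits (neither it nor any descendant is in the conditioning set).
  P3: blocked at fork node CouponUse ∈ conditioning set.
  P4: blocked at fork node CouponUse ∈ conditioning set.
  P5: blocked at collider WebVisits (neither it nor any descendant is in the conditioning set).
  P6: blocked at collider WebVisits (neither it nor any descendant is in the conditioning set).
  P7: blocked at chain node PriorPurchase ∈ conditioning set.
  P8: blocked at fork node PriorPurchase ∈ conditioning set.
{CouponUse, PriorPurchase} contains no descendant of AdSpend and blocks every backdoor path.
Every element of {CouponUse, PriorPurchase} is needed (dropping CouponUse leaves P4 open; dropping PriorPurchase leaves P8 open), so no proper subset is valid.
Among all size-2 subsets of the eligible variables, only {CouponUse, PriorPurchase} blocks every backdoor path, so it is the unique smallest valid adjustment set.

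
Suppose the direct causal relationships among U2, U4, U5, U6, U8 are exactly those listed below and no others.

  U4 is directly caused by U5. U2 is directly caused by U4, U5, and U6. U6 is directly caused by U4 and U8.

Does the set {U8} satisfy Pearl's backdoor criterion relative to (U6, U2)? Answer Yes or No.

No

Backdoor paths from U6 to U2 (paths whose first edge points into U6):
  P1: U6 <- U4 <- U5 -> U2
  P2: U6 <- U4 -> U2
Condition 1 (no descendant of U6 in the set): holds — descendants of U6 are {U2}; none are in {U8}.
Condition 2 (every backdoor path blocked by {U8}):
  P1: open — no interior node is in the conditioning set.
  P2: open — no interior node is in the conditioning set.
{U8} does not satisfy the backdoor criterion.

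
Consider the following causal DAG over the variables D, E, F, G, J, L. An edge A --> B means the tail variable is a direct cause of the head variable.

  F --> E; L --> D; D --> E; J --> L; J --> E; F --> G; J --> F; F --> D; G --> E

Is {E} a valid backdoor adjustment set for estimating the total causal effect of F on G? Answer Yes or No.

No

Backdoor paths from F to G (paths whose first edge points into F):
  P1: F <- J -> L -> D -> E <- G
  P2: F <- J -> E <- G
Condition 1 (no descendant of F in the set): FAILS — E is a descendant of F.
Condition 2 (every backdoor path blocked by {E}):
  P1: open — collider(s) E are conditioned on (or have a conditioned descendant) and no non-collider on the path is in the set.
  P2: open — collider(s) E are conditioned on (or have a conditioned descendant) and no non-collider on the path is in the set.
{E} does not satisfy the backdoor criterion.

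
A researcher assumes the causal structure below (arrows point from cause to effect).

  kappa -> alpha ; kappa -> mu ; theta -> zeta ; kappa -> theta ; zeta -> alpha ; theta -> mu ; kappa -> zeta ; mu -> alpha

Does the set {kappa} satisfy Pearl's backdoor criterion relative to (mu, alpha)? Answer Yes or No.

No

Backdoor paths from mu to alpha (paths whose first edge points into mu):
  P1: mu <- kappa -> theta -> zeta -> alpha
  P2: mu <- kappa -> zeta -> alpha
  P3: mu <- kappa -> alpha
  P4: mu <- theta <- kappa -> zeta -> alpha
  P5: mu <- theta <- kappa -> alpha
  P6: mu <- theta -> zeta <- kappa -> alpha
  P7: mu <- theta -> zeta -> alpha
Condition 1 (no descendant of mu in the set): holds — descendants of mu are {alpha}; none are in {kappa}.
Condition 2 (every backdoor path blocked by {kappa}):
  P1: blocked at fork node kappa ∈ conditioning set.
  P2: blocked at fork node kappa ∈ conditioning set.
  P3: blocked at fork node kappa ∈ conditioning set.
  P4: blocked at fork node kappa ∈ conditioning set.
  P5: blocked at fork node kappa ∈ conditioning set.
  P6: blocked at collider zeta (neither it nor any descendant is in the conditioning set).
  P7: open — no interior node is in the conditioning set.
{kappa} does not satisfy the backdoor criterion.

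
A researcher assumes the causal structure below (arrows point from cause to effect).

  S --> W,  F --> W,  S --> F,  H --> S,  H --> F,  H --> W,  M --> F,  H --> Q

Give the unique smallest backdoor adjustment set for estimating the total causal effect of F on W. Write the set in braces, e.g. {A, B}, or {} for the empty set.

Variables eligible for adjustment (non-descendants of F, excluding F and W): {H, M, Q, S}.
Backdoor paths from F to W:
  P1: F <- H -> S -> W
  P2: F <- H -> W
  P3: F <- S <- H -> W
  P4: F <- S -> W
The empty set is not sufficient: P1 (F <- H -> S -> W) has no collider blocking it and no conditioned non-collider, so it is open.
Try {H, S}:
  P1: blocked at fork node H ∈ conditioning set.
  P2: blocked at fork node H ∈ conditioning set.
  P3: blocked at chain node S ∈ conditioning set.
  P4: blocked at fork node S ∈ conditioning set.
{H, S} contains no descendant of F and blocks every backdoor path.
Every element of {H, S} is needed (dropping H leaves P2 open; dropping S leaves P4 open), so no proper subset is valid.
Among all size-2 subsets of the eligible variables, only {H, S} blocks every backdoor path, so it is the unique smallest valid adjustment set.

{H, S}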